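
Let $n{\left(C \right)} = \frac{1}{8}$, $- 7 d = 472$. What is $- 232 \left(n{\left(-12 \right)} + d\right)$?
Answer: $\frac{109301}{7} \approx 15614.0$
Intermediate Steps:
$d = - \frac{472}{7}$ ($d = \left(- \frac{1}{7}\right) 472 = - \frac{472}{7} \approx -67.429$)
$n{\left(C \right)} = \frac{1}{8}$
$- 232 \left(n{\left(-12 \right)} + d\right) = - 232 \left(\frac{1}{8} - \frac{472}{7}\right) = \left(-232\right) \left(- \frac{3769}{56}\right) = \frac{109301}{7}$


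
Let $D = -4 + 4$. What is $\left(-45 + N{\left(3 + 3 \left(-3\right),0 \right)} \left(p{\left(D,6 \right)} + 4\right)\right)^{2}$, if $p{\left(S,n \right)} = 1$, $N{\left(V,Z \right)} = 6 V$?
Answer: $50625$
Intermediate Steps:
$D = 0$
$\left(-45 + N{\left(3 + 3 \left(-3\right),0 \right)} \left(p{\left(D,6 \right)} + 4\right)\right)^{2} = \left(-45 + 6 \left(3 + 3 \left(-3\right)\right) \left(1 + 4\right)\right)^{2} = \left(-45 + 6 \left(3 - 9\right) 5\right)^{2} = \left(-45 + 6 \left(-6\right) 5\right)^{2} = \left(-45 - 180\right)^{2} = \left(-225\right)^{2} = 50625$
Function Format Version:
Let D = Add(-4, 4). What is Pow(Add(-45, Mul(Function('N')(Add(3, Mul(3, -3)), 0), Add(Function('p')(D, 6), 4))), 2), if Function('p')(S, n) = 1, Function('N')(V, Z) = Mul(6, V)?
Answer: 50625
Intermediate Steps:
D = 0
Pow(Add(-45, Mul(Function('N')(Add(3, Mul(3, -3)), 0), Add(Function('p')(D, 6), 4))), 2) = Pow(Add(-45, Mul(Mul(6, Add(3, Mul(3, -3))), Add(1, 4))), 2) = Pow(Add(-45, Mul(Mul(6, Add(3, -9)), 5)), 2) = Pow(Add(-45, Mul(Mul(6, -6), 5)), 2) = Pow(Add(-45, Mul(-36, 5)), 2) = Pow(Add(-45, -180), 2) = Pow(-225, 2) = 50625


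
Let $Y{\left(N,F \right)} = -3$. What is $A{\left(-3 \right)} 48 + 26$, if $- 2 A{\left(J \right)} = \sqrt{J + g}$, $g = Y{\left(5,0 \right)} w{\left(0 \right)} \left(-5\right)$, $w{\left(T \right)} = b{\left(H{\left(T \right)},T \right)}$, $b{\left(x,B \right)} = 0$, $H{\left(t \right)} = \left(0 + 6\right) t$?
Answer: $26 - 24 i \sqrt{3} \approx 26.0 - 41.569 i$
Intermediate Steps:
$H{\left(t \right)} = 6 t$
$w{\left(T \right)} = 0$
$g = 0$ ($g = \left(-3\right) 0 \left(-5\right) = 0 \left(-5\right) = 0$)
$A{\left(J \right)} = - \frac{\sqrt{J}}{2}$ ($A{\left(J \right)} = - \frac{\sqrt{J + 0}}{2} = - \frac{\sqrt{J}}{2}$)
$A{\left(-3 \right)} 48 + 26 = - \frac{\sqrt{-3}}{2} \cdot 48 + 26 = - \frac{i \sqrt{3}}{2} \cdot 48 + 26 = - 24 i \sqrt{3} + 26 = 26 - 24 i \sqrt{3}$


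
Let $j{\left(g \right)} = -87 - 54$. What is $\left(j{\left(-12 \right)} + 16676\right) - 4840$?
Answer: $11695$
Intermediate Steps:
$j{\left(g \right)} = -141$
$\left(j{\left(-12 \right)} + 16676\right) - 4840 = \left(-141 + 16676\right) - 4840 = 16535 - 4840 = 11695$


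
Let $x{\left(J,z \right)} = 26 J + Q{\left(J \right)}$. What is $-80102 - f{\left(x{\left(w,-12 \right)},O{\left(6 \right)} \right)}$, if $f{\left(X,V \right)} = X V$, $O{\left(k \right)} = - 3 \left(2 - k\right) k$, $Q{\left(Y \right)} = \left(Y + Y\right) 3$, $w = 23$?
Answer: $-133094$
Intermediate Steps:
$Q{\left(Y \right)} = 6 Y$ ($Q{\left(Y \right)} = 2 Y 3 = 6 Y$)
$O{\left(k \right)} = k \left(-6 + 3 k\right)$ ($O{\left(k \right)} = \left(-6 + 3 k\right) k = k \left(-6 + 3 k\right)$)
$x{\left(J,z \right)} = 32 J$ ($x{\left(J,z \right)} = 26 J + 6 J = 32 J$)
$f{\left(X,V \right)} = V X$
$-80102 - f{\left(x{\left(w,-12 \right)},O{\left(6 \right)} \right)} = -80102 - 3 \cdot 6 \left(-2 + 6\right) 32 \cdot 23 = -80102 - 3 \cdot 6 \cdot 4 \cdot 736 = -80102 - 72 \cdot 736 = -80102 - 52992 = -133094$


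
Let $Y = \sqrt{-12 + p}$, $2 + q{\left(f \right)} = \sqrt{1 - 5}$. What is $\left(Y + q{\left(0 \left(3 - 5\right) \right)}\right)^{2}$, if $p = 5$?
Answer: $\left(-2 + 2 i + i \sqrt{7}\right)^{2} \approx -17.583 - 18.583 i$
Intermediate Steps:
$q{\left(f \right)} = -2 + 2 i$ ($q{\left(f \right)} = -2 + \sqrt{1 - 5} = -2 + \sqrt{-4} = -2 + 2 i$)
$Y = i \sqrt{7}$ ($Y = \sqrt{-12 + 5} = \sqrt{-7} = i \sqrt{7} \approx 2.6458 i$)
$\left(Y + q{\left(0 \left(3 - 5\right) \right)}\right)^{2} = \left(i \sqrt{7} - \left(2 - 2 i\right)\right)^{2} = \left(-2 + 2 i + i \sqrt{7}\right)^{2}$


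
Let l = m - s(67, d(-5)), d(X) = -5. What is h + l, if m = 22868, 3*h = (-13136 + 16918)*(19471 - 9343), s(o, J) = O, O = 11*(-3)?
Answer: 12790933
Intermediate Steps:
O = -33
s(o, J) = -33
h = 12768032 (h = ((-13136 + 16918)*(19471 - 9343))/3 = (3782*10128)/3 = (⅓)*38304096 = 12768032)
l = 22901 (l = 22868 - 1*(-33) = 22868 + 33 = 22901)
h + l = 12768032 + 22901 = 12790933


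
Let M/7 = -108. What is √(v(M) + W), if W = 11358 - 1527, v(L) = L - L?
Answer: √9831 ≈ 99.151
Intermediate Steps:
M = -756 (M = 7*(-108) = -756)
v(L) = 0
W = 9831
√(v(M) + W) = √(0 + 9831) = √9831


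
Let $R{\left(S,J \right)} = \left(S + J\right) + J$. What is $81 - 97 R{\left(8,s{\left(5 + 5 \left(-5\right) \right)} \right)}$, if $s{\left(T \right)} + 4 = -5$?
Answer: $1051$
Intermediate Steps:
$s{\left(T \right)} = -9$ ($s{\left(T \right)} = -4 - 5 = -9$)
$R{\left(S,J \right)} = S + 2 J$ ($R{\left(S,J \right)} = \left(J + S\right) + J = S + 2 J$)
$81 - 97 R{\left(8,s{\left(5 + 5 \left(-5\right) \right)} \right)} = 81 - 97 \left(8 + 2 \left(-9\right)\right) = 81 - 97 \left(8 - 18\right) = 81 - -970 = 81 + 970 = 1051$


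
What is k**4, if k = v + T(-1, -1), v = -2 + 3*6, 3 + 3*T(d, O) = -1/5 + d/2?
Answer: 38513670001/810000 ≈ 47548.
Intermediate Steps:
T(d, O) = -16/15 + d/6 (T(d, O) = -1 + (-1/5 + d/2)/3 = -1 + (-1/15 + d/6) = -16/15 + d/6)
v = 16 (v = -2 + 18 = 16)
k = 443/30 (k = 16 + (-16/15 + (1/6)*(-1)) = 16 + (-16/15 - 1/6) = 16 - 37/30 = 443/30 ≈ 14.767)
k**4 = (443/30)**4 = 38513670001/810000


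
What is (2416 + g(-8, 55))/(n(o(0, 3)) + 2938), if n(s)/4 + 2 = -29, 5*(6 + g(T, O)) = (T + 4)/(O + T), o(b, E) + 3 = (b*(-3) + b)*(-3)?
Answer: 94391/110215 ≈ 0.85643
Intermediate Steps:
o(b, E) = -3 + 6*b (o(b, E) = -3 + (b*(-3) + b)*(-3) = -3 + (-3*b + b)*(-3) = -3 - 2*b*(-3) = -3 + 6*b)
g(T, O) = -6 + (4 + T)/(5*(O + T)) (g(T, O) = -6 + ((T + 4)/(O + T))/5 = -6 + ((4 + T)/(O + T))/5 = -6 + (4 + T)/(5*(O + T)))
n(s) = -124 (n(s) = -8 + 4*(-29) = -8 - 116 = -124)
(2416 + g(-8, 55))/(n(o(0, 3)) + 2938) = (2416 + (4 - 30*55 - 29*(-8))/(5*(55 - 8)))/(-124 + 2938) = (2416 + (1/5)*(4 - 1650 + 232)/47)/2814 = (2416 + (1/5)*(1/47)*(-1414))*(1/2814) = (2416 - 1414/235)*(1/2814) = (566346/235)*(1/2814) = 94391/110215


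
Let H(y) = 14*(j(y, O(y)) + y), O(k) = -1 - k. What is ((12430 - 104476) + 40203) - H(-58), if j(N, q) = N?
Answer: -50219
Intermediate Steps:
H(y) = 28*y (H(y) = 14*(y + y) = 14*(2*y) = 28*y)
((12430 - 104476) + 40203) - H(-58) = ((12430 - 104476) + 40203) - 28*(-58) = (-92046 + 40203) - 1*(-1624) = -51843 + 1624 = -50219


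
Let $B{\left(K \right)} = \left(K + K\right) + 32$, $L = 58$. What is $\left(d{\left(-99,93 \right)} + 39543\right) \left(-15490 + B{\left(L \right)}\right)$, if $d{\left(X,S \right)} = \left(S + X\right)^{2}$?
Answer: $-607221018$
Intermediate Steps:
$B{\left(K \right)} = 32 + 2 K$ ($B{\left(K \right)} = 2 K + 32 = 32 + 2 K$)
$\left(d{\left(-99,93 \right)} + 39543\right) \left(-15490 + B{\left(L \right)}\right) = \left(\left(93 - 99\right)^{2} + 39543\right) \left(-15490 + \left(32 + 2 \cdot 58\right)\right) = \left(\left(-6\right)^{2} + 39543\right) \left(-15490 + \left(32 + 116\right)\right) = \left(36 + 39543\right) \left(-15490 + 148\right) = 39579 \left(-15342\right) = -607221018$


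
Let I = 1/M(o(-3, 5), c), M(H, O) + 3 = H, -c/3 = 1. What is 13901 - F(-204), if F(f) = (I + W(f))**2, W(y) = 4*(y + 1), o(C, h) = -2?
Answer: -16144196/25 ≈ -6.4577e+5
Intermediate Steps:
c = -3 (c = -3*1 = -3)
M(H, O) = -3 + H
W(y) = 4 + 4*y (W(y) = 4*(1 + y) = 4 + 4*y)
I = -1/5 (I = 1/(-3 - 2) = 1/(-5) = -1/5 ≈ -0.20000)
F(f) = (19/5 + 4*f)**2 (F(f) = (-1/5 + (4 + 4*f))**2 = (19/5 + 4*f)**2)
13901 - F(-204) = 13901 - (19 + 20*(-204))**2/25 = 13901 - (19 - 4080)**2/25 = 13901 - (-4061)**2/25 = 13901 - 16491721/25 = -16144196/25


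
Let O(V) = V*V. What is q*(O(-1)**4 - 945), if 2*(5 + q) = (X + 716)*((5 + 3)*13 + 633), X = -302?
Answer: -144010976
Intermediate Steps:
O(V) = V**2
q = 152554 (q = -5 + ((-302 + 716)*((5 + 3)*13 + 633))/2 = -5 + (414*(8*13 + 633))/2 = -5 + (414*(104 + 633))/2 = -5 + (414*737)/2 = -5 + (1/2)*305118 = -5 + 152559 = 152554)
q*(O(-1)**4 - 945) = 152554*(((-1)**2)**4 - 945) = 152554*(1**4 - 945) = 152554*(1 - 945) = 152554*(-944) = -144010976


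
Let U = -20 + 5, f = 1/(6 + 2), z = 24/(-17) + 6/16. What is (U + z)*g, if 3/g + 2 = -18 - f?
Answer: 6543/2737 ≈ 2.3906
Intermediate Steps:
z = -141/136 (z = 24*(-1/17) + 6*(1/16) = -24/17 + 3/8 = -141/136 ≈ -1.0368)
f = ⅛ (f = 1/8 = ⅛ ≈ 0.12500)
g = -24/161 (g = 3/(-2 + (-18 - 1*⅛)) = 3/(-2 + (-18 - ⅛)) = 3/(-2 - 145/8) = 3/(-161/8) = 3*(-8/161) = -24/161 ≈ -0.14907)
U = -15
(U + z)*g = (-15 - 141/136)*(-24/161) = -2181/136*(-24/161) = 6543/2737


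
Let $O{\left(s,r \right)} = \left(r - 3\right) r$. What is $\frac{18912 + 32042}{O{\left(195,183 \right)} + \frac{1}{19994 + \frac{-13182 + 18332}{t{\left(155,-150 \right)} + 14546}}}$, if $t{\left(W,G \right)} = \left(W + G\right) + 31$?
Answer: $\frac{7428014452866}{4801954634551} \approx 1.5469$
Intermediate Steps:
$O{\left(s,r \right)} = r \left(-3 + r\right)$ ($O{\left(s,r \right)} = \left(-3 + r\right) r = r \left(-3 + r\right)$)
$t{\left(W,G \right)} = 31 + G + W$ ($t{\left(W,G \right)} = \left(G + W\right) + 31 = 31 + G + W$)
$\frac{18912 + 32042}{O{\left(195,183 \right)} + \frac{1}{19994 + \frac{-13182 + 18332}{t{\left(155,-150 \right)} + 14546}}} = \frac{18912 + 32042}{183 \left(-3 + 183\right) + \frac{1}{19994 + \frac{-13182 + 18332}{\left(31 - 150 + 155\right) + 14546}}} = \frac{50954}{183 \cdot 180 + \frac{1}{19994 + \frac{5150}{36 + 14546}}} = \frac{50954}{32940 + \frac{1}{19994 + \frac{5150}{14582}}} = \frac{50954}{32940 + \frac{1}{19994 + 5150 \cdot \frac{1}{14582}}} = \frac{50954}{32940 + \frac{1}{19994 + \frac{2575}{7291}}} = \frac{50954}{32940 + \frac{1}{\frac{145778829}{7291}}} = \frac{50954}{32940 + \frac{7291}{145778829}} = \frac{50954}{\frac{4801954634551}{145778829}} = 50954 \cdot \frac{145778829}{4801954634551} = \frac{7428014452866}{4801954634551}$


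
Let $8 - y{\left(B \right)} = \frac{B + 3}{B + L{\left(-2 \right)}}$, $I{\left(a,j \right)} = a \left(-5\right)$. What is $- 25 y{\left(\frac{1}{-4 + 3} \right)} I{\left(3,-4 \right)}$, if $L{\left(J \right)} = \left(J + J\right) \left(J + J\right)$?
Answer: $2950$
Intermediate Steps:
$L{\left(J \right)} = 4 J^{2}$ ($L{\left(J \right)} = 2 J 2 J = 4 J^{2}$)
$I{\left(a,j \right)} = - 5 a$
$y{\left(B \right)} = 8 - \frac{3 + B}{16 + B}$ ($y{\left(B \right)} = 8 - \frac{B + 3}{B + 4 \left(-2\right)^{2}} = 8 - \frac{3 + B}{B + 4 \cdot 4} = 8 - \frac{3 + B}{B + 16} = 8 - \frac{3 + B}{16 + B}$)
$- 25 y{\left(\frac{1}{-4 + 3} \right)} I{\left(3,-4 \right)} = - 25 \frac{125 + \frac{7}{-4 + 3}}{16 + \frac{1}{-4 + 3}} \left(\left(-5\right) 3\right) = - 25 \frac{125 + \frac{7}{-1}}{16 + \frac{1}{-1}} \left(-15\right) = - 25 \frac{125 + 7 \left(-1\right)}{16 - 1} \left(-15\right) = - 25 \frac{125 - 7}{15} \left(-15\right) = - 25 \cdot \frac{1}{15} \cdot 118 \left(-15\right) = \left(-25\right) \frac{118}{15} \left(-15\right) = \left(- \frac{590}{3}\right) \left(-15\right) = 2950$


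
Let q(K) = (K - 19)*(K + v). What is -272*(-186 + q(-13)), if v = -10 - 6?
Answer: -201824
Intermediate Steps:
v = -16
q(K) = (-19 + K)*(-16 + K) (q(K) = (K - 19)*(K - 16) = (-19 + K)*(-16 + K))
-272*(-186 + q(-13)) = -272*(-186 + (304 + (-13)**2 - 35*(-13))) = -272*(-186 + (304 + 169 + 455)) = -272*(-186 + 928) = -272*742 = -201824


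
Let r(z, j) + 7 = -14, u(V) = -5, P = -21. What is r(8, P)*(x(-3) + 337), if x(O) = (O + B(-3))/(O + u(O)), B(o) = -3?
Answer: -28371/4 ≈ -7092.8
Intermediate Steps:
x(O) = (-3 + O)/(-5 + O) (x(O) = (O - 3)/(O - 5) = (-3 + O)/(-5 + O))
r(z, j) = -21 (r(z, j) = -7 - 14 = -21)
r(8, P)*(x(-3) + 337) = -21*((-3 - 3)/(-5 - 3) + 337) = -21*(-6/(-8) + 337) = -21*(-⅛*(-6) + 337) = -21*(¾ + 337) = -21*1351/4 = -28371/4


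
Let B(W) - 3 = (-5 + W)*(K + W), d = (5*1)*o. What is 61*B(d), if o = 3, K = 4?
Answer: 11773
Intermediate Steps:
d = 15 (d = (5*1)*3 = 5*3 = 15)
B(W) = 3 + (-5 + W)*(4 + W)
61*B(d) = 61*(-17 + 15**2 - 1*15) = 61*(-17 + 225 - 15) = 61*193 = 11773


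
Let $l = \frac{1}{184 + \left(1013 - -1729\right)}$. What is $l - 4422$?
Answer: $- \frac{12938771}{2926} \approx -4422.0$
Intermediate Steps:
$l = \frac{1}{2926}$ ($l = \frac{1}{184 + \left(1013 + 1729\right)} = \frac{1}{184 + 2742} = \frac{1}{2926} \approx 0.00034176$)
$l - 4422 = \frac{1}{2926} - 4422 = - \frac{12938771}{2926}$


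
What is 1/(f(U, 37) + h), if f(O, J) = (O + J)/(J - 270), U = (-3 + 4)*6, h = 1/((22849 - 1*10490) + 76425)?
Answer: -20686672/3817479 ≈ -5.4189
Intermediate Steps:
h = 1/88784 (h = 1/((22849 - 10490) + 76425) = 1/(12359 + 76425) = 1/88784 ≈ 1.1263e-5)
U = 6 (U = 1*6 = 6)
f(O, J) = (J + O)/(-270 + J)
1/(f(U, 37) + h) = 1/((37 + 6)/(-270 + 37) + 1/88784) = 1/(43/(-233) + 1/88784) = 1/(-1/233*43 + 1/88784) = 1/(-43/233 + 1/88784) = 1/(-3817479/20686672) = -20686672/3817479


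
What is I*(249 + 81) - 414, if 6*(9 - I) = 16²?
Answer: -11524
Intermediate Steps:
I = -101/3 (I = 9 - ⅙*16² = 9 - ⅙*256 = 9 - 128/3 = -101/3 ≈ -33.667)
I*(249 + 81) - 414 = -101*(249 + 81)/3 - 414 = -101/3*330 - 414 = -11110 - 414 = -11524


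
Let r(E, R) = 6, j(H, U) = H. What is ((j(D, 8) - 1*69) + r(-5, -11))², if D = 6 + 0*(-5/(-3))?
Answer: 3249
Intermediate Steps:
D = 6 (D = 6 + 0*(-5*(-⅓)) = 6 + 0*(5/3) = 6 + 0 = 6)
((j(D, 8) - 1*69) + r(-5, -11))² = ((6 - 1*69) + 6)² = ((6 - 69) + 6)² = (-63 + 6)² = (-57)² = 3249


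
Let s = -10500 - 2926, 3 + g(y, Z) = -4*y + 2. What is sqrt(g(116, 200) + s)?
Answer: I*sqrt(13891) ≈ 117.86*I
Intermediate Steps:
g(y, Z) = -1 - 4*y (g(y, Z) = -3 + (-4*y + 2) = -3 + (2 - 4*y) = -1 - 4*y)
s = -13426
sqrt(g(116, 200) + s) = sqrt((-1 - 4*116) - 13426) = sqrt((-1 - 464) - 13426) = sqrt(-465 - 13426) = sqrt(-13891) = I*sqrt(13891)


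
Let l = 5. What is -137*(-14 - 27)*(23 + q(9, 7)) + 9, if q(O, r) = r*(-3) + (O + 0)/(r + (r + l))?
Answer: 264170/19 ≈ 13904.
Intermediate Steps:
q(O, r) = -3*r + O/(5 + 2*r) (q(O, r) = r*(-3) + (O + 0)/(r + (r + 5)) = -3*r + O/(r + (5 + r)) = -3*r + O/(5 + 2*r))
-137*(-14 - 27)*(23 + q(9, 7)) + 9 = -137*(-14 - 27)*(23 + (9 - 15*7 - 6*7**2)/(5 + 2*7)) + 9 = -(-5617)*(23 + (9 - 105 - 6*49)/(5 + 14)) + 9 = -(-5617)*(23 + (9 - 105 - 294)/19) + 9 = -(-5617)*(23 + (1/19)*(-390)) + 9 = -(-5617)*(23 - 390/19) + 9 = -(-5617)*47/19 + 9 = -137*(-1927/19) + 9 = 263999/19 + 9 = 264170/19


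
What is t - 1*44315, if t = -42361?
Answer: -86676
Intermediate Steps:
t - 1*44315 = -42361 - 1*44315 = -42361 - 44315 = -86676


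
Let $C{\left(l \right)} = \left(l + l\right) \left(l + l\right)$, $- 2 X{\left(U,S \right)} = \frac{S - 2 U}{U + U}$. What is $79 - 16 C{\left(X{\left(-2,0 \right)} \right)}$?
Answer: $63$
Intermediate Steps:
$X{\left(U,S \right)} = - \frac{S - 2 U}{4 U}$ ($X{\left(U,S \right)} = - \frac{\left(S - 2 U\right) \frac{1}{U + U}}{2} = - \frac{\left(S - 2 U\right) \frac{1}{2 U}}{2} = - \frac{\frac{1}{2} \frac{1}{U} \left(S - 2 U\right)}{2} = - \frac{S - 2 U}{4 U}$)
$C{\left(l \right)} = 4 l^{2}$ ($C{\left(l \right)} = 2 l 2 l = 4 l^{2}$)
$79 - 16 C{\left(X{\left(-2,0 \right)} \right)} = 79 - 16 \cdot 4 \left(\frac{\left(-1\right) 0 + 2 \left(-2\right)}{4 \left(-2\right)}\right)^{2} = 79 - 16 \cdot 4 \left(\frac{1}{4} \left(- \frac{1}{2}\right) \left(0 - 4\right)\right)^{2} = 79 - 16 \cdot 4 \left(\frac{1}{4} \left(- \frac{1}{2}\right) \left(-4\right)\right)^{2} = 79 - 16 \cdot \frac{4}{4} = 79 - 16 \cdot 4 \cdot \frac{1}{4} = 79 - 16 = 63$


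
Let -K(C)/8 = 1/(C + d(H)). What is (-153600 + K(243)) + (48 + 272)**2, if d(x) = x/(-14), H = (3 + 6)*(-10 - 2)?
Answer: -89856056/1755 ≈ -51200.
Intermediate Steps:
H = -108 (H = 9*(-12) = -108)
d(x) = -x/14 (d(x) = x*(-1/14) = -x/14)
K(C) = -8/(54/7 + C) (K(C) = -8/(C - 1/14*(-108)) = -8/(C + 54/7) = -8/(54/7 + C))
(-153600 + K(243)) + (48 + 272)**2 = (-153600 - 56/(54 + 7*243)) + (48 + 272)**2 = (-153600 - 56/(54 + 1701)) + 320**2 = (-153600 - 56/1755) + 102400 = -269568056/1755 + 102400 = -89856056/1755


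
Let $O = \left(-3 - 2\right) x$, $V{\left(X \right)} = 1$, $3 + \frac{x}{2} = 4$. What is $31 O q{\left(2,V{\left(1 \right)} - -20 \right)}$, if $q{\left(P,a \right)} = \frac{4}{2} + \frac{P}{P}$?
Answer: $-930$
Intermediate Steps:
$x = 2$ ($x = -6 + 2 \cdot 4 = -6 + 8 = 2$)
$q{\left(P,a \right)} = 3$ ($q{\left(P,a \right)} = 4 \cdot \frac{1}{2} + 1 = 2 + 1 = 3$)
$O = -10$ ($O = \left(-3 - 2\right) 2 = \left(-5\right) 2 = -10$)
$31 O q{\left(2,V{\left(1 \right)} - -20 \right)} = 31 \left(-10\right) 3 = \left(-310\right) 3 = -930$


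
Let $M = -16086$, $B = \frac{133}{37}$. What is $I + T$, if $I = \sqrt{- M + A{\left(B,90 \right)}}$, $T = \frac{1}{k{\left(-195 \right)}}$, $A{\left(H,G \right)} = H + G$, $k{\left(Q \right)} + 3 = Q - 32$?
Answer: $- \frac{1}{230} + \frac{\sqrt{22149865}}{37} \approx 127.19$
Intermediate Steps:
$B = \frac{133}{37}$ ($B = 133 \cdot \frac{1}{37} = \frac{133}{37} \approx 3.5946$)
$k{\left(Q \right)} = -35 + Q$ ($k{\left(Q \right)} = -3 + \left(Q - 32\right) = -3 + \left(-32 + Q\right) = -35 + Q$)
$A{\left(H,G \right)} = G + H$
$T = - \frac{1}{230}$ ($T = \frac{1}{-35 - 195} = \frac{1}{-230} = - \frac{1}{230} \approx -0.0043478$)
$I = \frac{\sqrt{22149865}}{37}$ ($I = \sqrt{\left(-1\right) \left(-16086\right) + \left(90 + \frac{133}{37}\right)} = \sqrt{16086 + \frac{3463}{37}} = \sqrt{\frac{598645}{37}} = \frac{\sqrt{22149865}}{37} \approx 127.2$)
$I + T = \frac{\sqrt{22149865}}{37} - \frac{1}{230} = - \frac{1}{230} + \frac{\sqrt{22149865}}{37}$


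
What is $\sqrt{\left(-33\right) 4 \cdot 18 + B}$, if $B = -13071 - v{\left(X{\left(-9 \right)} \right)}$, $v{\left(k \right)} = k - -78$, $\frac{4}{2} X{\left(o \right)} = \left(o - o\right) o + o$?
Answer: $\frac{3 i \sqrt{6898}}{2} \approx 124.58 i$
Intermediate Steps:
$X{\left(o \right)} = \frac{o}{2}$ ($X{\left(o \right)} = \frac{\left(o - o\right) o + o}{2} = \frac{0 o + o}{2} = \frac{0 + o}{2} = \frac{o}{2}$)
$v{\left(k \right)} = 78 + k$ ($v{\left(k \right)} = k + 78 = 78 + k$)
$B = - \frac{26289}{2}$ ($B = -13071 - \left(78 + \frac{1}{2} \left(-9\right)\right) = -13071 - \left(78 - \frac{9}{2}\right) = -13071 - \frac{147}{2} = - \frac{26289}{2} \approx -13145.0$)
$\sqrt{\left(-33\right) 4 \cdot 18 + B} = \sqrt{\left(-33\right) 4 \cdot 18 - \frac{26289}{2}} = \sqrt{\left(-132\right) 18 - \frac{26289}{2}} = \sqrt{-2376 - \frac{26289}{2}} = \sqrt{- \frac{31041}{2}} = \frac{3 i \sqrt{6898}}{2}$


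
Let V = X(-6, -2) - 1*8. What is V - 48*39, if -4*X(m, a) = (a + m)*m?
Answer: -1892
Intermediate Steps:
X(m, a) = -m*(a + m)/4 (X(m, a) = -(a + m)*m/4 = -m*(a + m)/4)
V = -20 (V = -1/4*(-6)*(-2 - 6) - 1*8 = -1/4*(-6)*(-8) - 8 = -12 - 8 = -20)
V - 48*39 = -20 - 48*39 = -20 - 1872 = -1892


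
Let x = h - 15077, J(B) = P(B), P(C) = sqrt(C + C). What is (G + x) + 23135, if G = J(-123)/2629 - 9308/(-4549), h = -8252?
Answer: -873198/4549 + I*sqrt(246)/2629 ≈ -191.95 + 0.0059659*I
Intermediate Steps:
P(C) = sqrt(2)*sqrt(C) (P(C) = sqrt(2*C) = sqrt(2)*sqrt(C))
J(B) = sqrt(2)*sqrt(B)
x = -23329 (x = -8252 - 15077 = -23329)
G = 9308/4549 + I*sqrt(246)/2629 (G = (sqrt(2)*sqrt(-123))/2629 - 9308/(-4549) = (sqrt(2)*(I*sqrt(123)))*(1/2629) - 9308*(-1/4549) = (I*sqrt(246))*(1/2629) + 9308/4549 = I*sqrt(246)/2629 + 9308/4549 = 9308/4549 + I*sqrt(246)/2629 ≈ 2.0462 + 0.0059659*I)
(G + x) + 23135 = ((9308/4549 + I*sqrt(246)/2629) - 23329) + 23135 = (-106114313/4549 + I*sqrt(246)/2629) + 23135 = -873198/4549 + I*sqrt(246)/2629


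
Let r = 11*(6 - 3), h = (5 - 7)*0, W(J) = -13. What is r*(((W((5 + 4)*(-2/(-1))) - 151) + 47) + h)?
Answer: -3861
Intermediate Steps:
h = 0 (h = -2*0 = 0)
r = 33 (r = 11*3 = 33)
r*(((W((5 + 4)*(-2/(-1))) - 151) + 47) + h) = 33*(((-13 - 151) + 47) + 0) = 33*((-164 + 47) + 0) = 33*(-117 + 0) = 33*(-117) = -3861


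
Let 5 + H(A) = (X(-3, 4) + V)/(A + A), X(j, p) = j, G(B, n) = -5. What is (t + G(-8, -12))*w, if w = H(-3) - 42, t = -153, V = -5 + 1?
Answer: 21725/3 ≈ 7241.7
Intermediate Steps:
V = -4
H(A) = -5 - 7/(2*A) (H(A) = -5 + (-3 - 4)/(A + A) = -5 - 7*1/(2*A) = -5 - 7/(2*A))
w = -275/6 (w = (-5 - 7/2/(-3)) - 42 = (-5 - 7/2*(-⅓)) - 42 = (-5 + 7/6) - 42 = -23/6 - 42 = -275/6 ≈ -45.833)
(t + G(-8, -12))*w = (-153 - 5)*(-275/6) = -158*(-275/6) = 21725/3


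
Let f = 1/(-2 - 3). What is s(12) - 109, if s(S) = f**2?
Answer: -2724/25 ≈ -108.96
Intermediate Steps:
f = -1/5 (f = 1/(-5) = -1/5 ≈ -0.20000)
s(S) = 1/25 (s(S) = (-1/5)**2 = 1/25)
s(12) - 109 = 1/25 - 109 = -2724/25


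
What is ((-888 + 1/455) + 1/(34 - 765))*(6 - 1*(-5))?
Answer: -3248882604/332605 ≈ -9768.0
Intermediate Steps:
((-888 + 1/455) + 1/(34 - 765))*(6 - 1*(-5)) = ((-888 + 1/455) + 1/(-731))*(6 + 5) = (-404039/455 - 1/731)*11 = -295352964/332605*11 = -3248882604/332605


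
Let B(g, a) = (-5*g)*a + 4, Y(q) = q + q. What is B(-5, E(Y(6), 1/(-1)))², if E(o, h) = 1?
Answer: 841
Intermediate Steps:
Y(q) = 2*q
B(g, a) = 4 - 5*a*g (B(g, a) = -5*a*g + 4 = 4 - 5*a*g)
B(-5, E(Y(6), 1/(-1)))² = (4 - 5*1*(-5))² = (4 + 25)² = 29² = 841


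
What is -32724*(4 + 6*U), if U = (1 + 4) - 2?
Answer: -719928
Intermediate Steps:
U = 3 (U = 5 - 2 = 3)
-32724*(4 + 6*U) = -32724*(4 + 6*3) = -32724*(4 + 18) = -32724*22 = -719928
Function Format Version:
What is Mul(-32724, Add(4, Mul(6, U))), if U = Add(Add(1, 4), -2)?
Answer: -719928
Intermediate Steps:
U = 3 (U = Add(5, -2) = 3)
Mul(-32724, Add(4, Mul(6, U))) = Mul(-32724, Add(4, Mul(6, 3))) = Mul(-32724, Add(4, 18)) = Mul(-32724, 22) = -719928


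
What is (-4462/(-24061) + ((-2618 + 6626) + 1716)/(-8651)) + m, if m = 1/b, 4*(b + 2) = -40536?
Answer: -1004933090383/2109825742696 ≈ -0.47631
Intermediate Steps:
b = -10136 (b = -2 + (¼)*(-40536) = -2 - 10134 = -10136)
m = -1/10136 (m = 1/(-10136) = -1/10136 ≈ -9.8658e-5)
(-4462/(-24061) + ((-2618 + 6626) + 1716)/(-8651)) + m = (-4462/(-24061) + ((-2618 + 6626) + 1716)/(-8651)) - 1/10136 = (-4462*(-1/24061) + (4008 + 1716)*(-1/8651)) - 1/10136 = (4462/24061 + 5724*(-1/8651)) - 1/10136 = (4462/24061 - 5724/8651) - 1/10136 = -99124402/208151711 - 1/10136 = -1004933090383/2109825742696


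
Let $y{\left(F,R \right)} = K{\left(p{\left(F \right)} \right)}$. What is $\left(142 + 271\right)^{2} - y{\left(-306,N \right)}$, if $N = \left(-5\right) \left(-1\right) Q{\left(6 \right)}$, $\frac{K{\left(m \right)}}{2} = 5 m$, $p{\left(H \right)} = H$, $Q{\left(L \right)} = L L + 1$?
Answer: $173629$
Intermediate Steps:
$Q{\left(L \right)} = 1 + L^{2}$ ($Q{\left(L \right)} = L^{2} + 1 = 1 + L^{2}$)
$K{\left(m \right)} = 10 m$ ($K{\left(m \right)} = 2 \cdot 5 m = 10 m$)
$N = 185$ ($N = \left(-5\right) \left(-1\right) \left(1 + 6^{2}\right) = 5 \left(1 + 36\right) = 5 \cdot 37 = 185$)
$y{\left(F,R \right)} = 10 F$
$\left(142 + 271\right)^{2} - y{\left(-306,N \right)} = \left(142 + 271\right)^{2} - 10 \left(-306\right) = 413^{2} - -3060 = 170569 + 3060 = 173629$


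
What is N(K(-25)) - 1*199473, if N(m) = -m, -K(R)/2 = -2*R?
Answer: -199373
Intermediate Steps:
K(R) = 4*R (K(R) = -(-4)*R = 4*R)
N(K(-25)) - 1*199473 = -4*(-25) - 1*199473 = -1*(-100) - 199473 = 100 - 199473 = -199373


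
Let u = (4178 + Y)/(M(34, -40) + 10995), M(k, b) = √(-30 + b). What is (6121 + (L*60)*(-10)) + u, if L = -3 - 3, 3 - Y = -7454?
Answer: 235060108064/24178019 - 2327*I*√70/24178019 ≈ 9722.1 - 0.00080524*I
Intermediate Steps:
Y = 7457 (Y = 3 - 1*(-7454) = 3 + 7454 = 7457)
L = -6
u = 11635/(10995 + I*√70) (u = (4178 + 7457)/(√(-30 - 40) + 10995) = 11635/(√(-70) + 10995) = 11635/(I*√70 + 10995) = 11635/(10995 + I*√70) ≈ 1.0582 - 0.00080524*I)
(6121 + (L*60)*(-10)) + u = (6121 - 6*60*(-10)) + (25585365/24178019 - 2327*I*√70/24178019) = (6121 - 360*(-10)) + (25585365/24178019 - 2327*I*√70/24178019) = (6121 + 3600) + (25585365/24178019 - 2327*I*√70/24178019) = 9721 + (25585365/24178019 - 2327*I*√70/24178019) = 235060108064/24178019 - 2327*I*√70/24178019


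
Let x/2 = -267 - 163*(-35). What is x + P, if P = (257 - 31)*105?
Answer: 34606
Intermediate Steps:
x = 10876 (x = 2*(-267 - 163*(-35)) = 2*(-267 + 5705) = 2*5438 = 10876)
P = 23730 (P = 226*105 = 23730)
x + P = 10876 + 23730 = 34606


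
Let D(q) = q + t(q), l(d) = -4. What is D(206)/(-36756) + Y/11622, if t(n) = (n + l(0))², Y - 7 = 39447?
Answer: 27043139/11866062 ≈ 2.2790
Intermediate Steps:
Y = 39454 (Y = 7 + 39447 = 39454)
t(n) = (-4 + n)² (t(n) = (n - 4)² = (-4 + n)²)
D(q) = q + (-4 + q)²
D(206)/(-36756) + Y/11622 = (206 + (-4 + 206)²)/(-36756) + 39454/11622 = (206 + 202²)*(-1/36756) + 39454*(1/11622) = (206 + 40804)*(-1/36756) + 19727/5811 = 41010*(-1/36756) + 19727/5811 = -6835/6126 + 19727/5811 = 27043139/11866062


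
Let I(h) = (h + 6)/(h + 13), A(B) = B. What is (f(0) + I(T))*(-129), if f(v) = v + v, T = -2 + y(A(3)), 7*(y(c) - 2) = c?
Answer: -5805/94 ≈ -61.755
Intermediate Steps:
y(c) = 2 + c/7
T = 3/7 (T = -2 + (2 + (⅐)*3) = -2 + (2 + 3/7) = -2 + 17/7 = 3/7 ≈ 0.42857)
I(h) = (6 + h)/(13 + h)
f(v) = 2*v
(f(0) + I(T))*(-129) = (2*0 + (6 + 3/7)/(13 + 3/7))*(-129) = (0 + (45/7)/(94/7))*(-129) = (0 + (7/94)*(45/7))*(-129) = (0 + 45/94)*(-129) = (45/94)*(-129) = -5805/94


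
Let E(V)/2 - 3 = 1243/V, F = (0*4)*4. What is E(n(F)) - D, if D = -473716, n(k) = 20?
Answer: 4738463/10 ≈ 4.7385e+5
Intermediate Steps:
F = 0 (F = 0*4 = 0)
E(V) = 6 + 2486/V (E(V) = 6 + 2*(1243/V) = 6 + 2486/V)
E(n(F)) - D = (6 + 2486/20) - 1*(-473716) = (6 + 2486*(1/20)) + 473716 = (6 + 1243/10) + 473716 = 1303/10 + 473716 = 4738463/10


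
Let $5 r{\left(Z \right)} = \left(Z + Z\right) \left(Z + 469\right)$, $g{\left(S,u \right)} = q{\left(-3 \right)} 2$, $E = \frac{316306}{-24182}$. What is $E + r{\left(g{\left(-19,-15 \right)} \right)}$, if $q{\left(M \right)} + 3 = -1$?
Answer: $- \frac{89973981}{60455} \approx -1488.3$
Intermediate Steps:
$E = - \frac{158153}{12091}$ ($E = 316306 \left(- \frac{1}{24182}\right) = - \frac{158153}{12091} \approx -13.08$)
$q{\left(M \right)} = -4$ ($q{\left(M \right)} = -3 - 1 = -4$)
$g{\left(S,u \right)} = -8$ ($g{\left(S,u \right)} = \left(-4\right) 2 = -8$)
$r{\left(Z \right)} = \frac{2 Z \left(469 + Z\right)}{5}$ ($r{\left(Z \right)} = \frac{\left(Z + Z\right) \left(Z + 469\right)}{5} = \frac{2 Z \left(469 + Z\right)}{5}$)
$E + r{\left(g{\left(-19,-15 \right)} \right)} = - \frac{158153}{12091} + \frac{2}{5} \left(-8\right) \left(469 - 8\right) = - \frac{158153}{12091} + \frac{2}{5} \left(-8\right) 461 = - \frac{158153}{12091} - \frac{7376}{5} = - \frac{89973981}{60455}$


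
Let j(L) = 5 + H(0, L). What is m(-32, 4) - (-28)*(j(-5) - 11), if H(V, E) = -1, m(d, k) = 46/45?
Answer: -8774/45 ≈ -194.98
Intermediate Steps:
m(d, k) = 46/45 (m(d, k) = 46*(1/45) = 46/45)
j(L) = 4 (j(L) = 5 - 1 = 4)
m(-32, 4) - (-28)*(j(-5) - 11) = 46/45 - (-28)*(4 - 11) = 46/45 - (-28)*(-7) = 46/45 - 1*196 = 46/45 - 196 = -8774/45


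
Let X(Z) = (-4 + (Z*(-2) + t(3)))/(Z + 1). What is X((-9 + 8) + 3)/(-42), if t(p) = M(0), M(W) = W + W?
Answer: 4/63 ≈ 0.063492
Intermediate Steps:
M(W) = 2*W
t(p) = 0 (t(p) = 2*0 = 0)
X(Z) = (-4 - 2*Z)/(1 + Z) (X(Z) = (-4 + (Z*(-2) + 0))/(Z + 1) = (-4 + (-2*Z + 0))/(1 + Z) = (-4 - 2*Z)/(1 + Z))
X((-9 + 8) + 3)/(-42) = (2*(-2 - ((-9 + 8) + 3))/(1 + ((-9 + 8) + 3)))/(-42) = (2*(-2 - (-1 + 3))/(1 + (-1 + 3)))*(-1/42) = (2*(-2 - 1*2)/(1 + 2))*(-1/42) = (2*(-2 - 2)/3)*(-1/42) = (2*(⅓)*(-4))*(-1/42) = -8/3*(-1/42) = 4/63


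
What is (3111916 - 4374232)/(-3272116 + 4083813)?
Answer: -1262316/811697 ≈ -1.5552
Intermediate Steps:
(3111916 - 4374232)/(-3272116 + 4083813) = -1262316/811697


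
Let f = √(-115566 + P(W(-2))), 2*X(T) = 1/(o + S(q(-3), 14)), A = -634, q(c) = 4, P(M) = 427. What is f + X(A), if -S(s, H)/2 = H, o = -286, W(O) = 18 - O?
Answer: -1/628 + I*√115139 ≈ -0.0015924 + 339.32*I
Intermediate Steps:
S(s, H) = -2*H
X(T) = -1/628 (X(T) = 1/(2*(-286 - 2*14)) = 1/(2*(-286 - 28)) = (½)/(-314) = (½)*(-1/314) = -1/628)
f = I*√115139 (f = √(-115566 + 427) = √(-115139) = I*√115139 ≈ 339.32*I)
f + X(A) = I*√115139 - 1/628 = -1/628 + I*√115139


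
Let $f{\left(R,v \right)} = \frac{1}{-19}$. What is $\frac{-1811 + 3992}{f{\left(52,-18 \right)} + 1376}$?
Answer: $\frac{41439}{26143} \approx 1.5851$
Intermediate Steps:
$f{\left(R,v \right)} = - \frac{1}{19}$
$\frac{-1811 + 3992}{f{\left(52,-18 \right)} + 1376} = \frac{-1811 + 3992}{- \frac{1}{19} + 1376} = \frac{2181}{\frac{26143}{19}} = 2181 \cdot \frac{19}{26143} = \frac{41439}{26143}$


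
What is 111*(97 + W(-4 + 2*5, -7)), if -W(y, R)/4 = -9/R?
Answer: 71373/7 ≈ 10196.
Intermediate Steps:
W(y, R) = 36/R (W(y, R) = -(-36)/R = 36/R)
111*(97 + W(-4 + 2*5, -7)) = 111*(97 + 36/(-7)) = 111*(97 + 36*(-1/7)) = 111*(97 - 36/7) = 111*(643/7) = 71373/7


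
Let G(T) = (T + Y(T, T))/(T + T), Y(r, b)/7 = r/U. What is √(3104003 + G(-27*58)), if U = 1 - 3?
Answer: √12416007/2 ≈ 1761.8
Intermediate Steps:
U = -2
Y(r, b) = -7*r/2 (Y(r, b) = 7*(r/(-2)) = 7*(r*(-½)) = 7*(-r/2) = -7*r/2)
G(T) = -5/4 (G(T) = (T - 7*T/2)/(T + T) = (-5*T/2)/((2*T)) = (-5*T/2)*(1/(2*T)) = -5/4)
√(3104003 + G(-27*58)) = √(3104003 - 5/4) = √(12416007/4) = √12416007/2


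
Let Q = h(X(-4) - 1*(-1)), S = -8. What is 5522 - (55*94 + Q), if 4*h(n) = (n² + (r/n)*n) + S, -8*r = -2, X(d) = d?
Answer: 5627/16 ≈ 351.69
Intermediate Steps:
r = ¼ (r = -⅛*(-2) = ¼ ≈ 0.25000)
h(n) = -31/16 + n²/4 (h(n) = ((n² + (1/(4*n))*n) - 8)/4 = ((n² + ¼) - 8)/4 = ((¼ + n²) - 8)/4 = (-31/4 + n²)/4 = -31/16 + n²/4)
Q = 5/16 (Q = -31/16 + (-4 - 1*(-1))²/4 = -31/16 + (-4 + 1)²/4 = -31/16 + (¼)*(-3)² = -31/16 + (¼)*9 = -31/16 + 9/4 = 5/16 ≈ 0.31250)
5522 - (55*94 + Q) = 5522 - (55*94 + 5/16) = 5522 - (5170 + 5/16) = 5522 - 1*82725/16 = 5522 - 82725/16 = 5627/16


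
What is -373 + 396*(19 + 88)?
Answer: 41999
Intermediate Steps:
-373 + 396*(19 + 88) = -373 + 396*107 = -373 + 42372 = 41999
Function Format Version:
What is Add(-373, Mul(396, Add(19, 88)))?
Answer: 41999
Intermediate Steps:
Add(-373, Mul(396, Add(19, 88))) = Add(-373, Mul(396, 107)) = Add(-373, 42372) = 41999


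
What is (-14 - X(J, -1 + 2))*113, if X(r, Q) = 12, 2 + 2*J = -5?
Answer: -2938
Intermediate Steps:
J = -7/2 (J = -1 + (½)*(-5) = -1 - 5/2 = -7/2 ≈ -3.5000)
(-14 - X(J, -1 + 2))*113 = (-14 - 1*12)*113 = (-14 - 12)*113 = -26*113 = -2938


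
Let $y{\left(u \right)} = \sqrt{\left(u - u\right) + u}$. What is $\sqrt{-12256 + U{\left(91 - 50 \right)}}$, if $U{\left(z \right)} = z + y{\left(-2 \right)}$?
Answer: $\sqrt{-12215 + i \sqrt{2}} \approx 0.0064 + 110.52 i$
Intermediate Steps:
$y{\left(u \right)} = \sqrt{u}$ ($y{\left(u \right)} = \sqrt{0 + u} = \sqrt{u}$)
$U{\left(z \right)} = z + i \sqrt{2}$ ($U{\left(z \right)} = z + \sqrt{-2} = z + i \sqrt{2}$)
$\sqrt{-12256 + U{\left(91 - 50 \right)}} = \sqrt{-12256 + \left(\left(91 - 50\right) + i \sqrt{2}\right)} = \sqrt{-12256 + \left(41 + i \sqrt{2}\right)} = \sqrt{-12215 + i \sqrt{2}}$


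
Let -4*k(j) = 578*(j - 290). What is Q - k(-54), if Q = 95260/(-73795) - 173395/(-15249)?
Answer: -11185013419771/225059991 ≈ -49698.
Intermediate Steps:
k(j) = 41905 - 289*j/2 (k(j) = -289*(j - 290)/2 = -289*(-290 + j)/2 = -(-167620 + 578*j)/4 = 41905 - 289*j/2)
Q = 2268612857/225059991 (Q = 95260*(-1/73795) - 173395*(-1/15249) = -19052/14759 + 173395/15249 = 2268612857/225059991 ≈ 10.080)
Q - k(-54) = 2268612857/225059991 - (41905 - 289/2*(-54)) = 2268612857/225059991 - (41905 + 7803) = 2268612857/225059991 - 1*49708 = 2268612857/225059991 - 49708 = -11185013419771/225059991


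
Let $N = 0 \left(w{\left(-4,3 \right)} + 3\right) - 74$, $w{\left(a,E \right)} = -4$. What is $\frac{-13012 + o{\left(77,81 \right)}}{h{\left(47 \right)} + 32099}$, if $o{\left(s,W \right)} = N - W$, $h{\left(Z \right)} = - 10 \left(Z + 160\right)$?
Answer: $- \frac{13167}{30029} \approx -0.43848$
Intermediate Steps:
$h{\left(Z \right)} = -1600 - 10 Z$ ($h{\left(Z \right)} = - 10 \left(160 + Z\right) = -1600 - 10 Z$)
$N = -74$ ($N = 0 \left(-4 + 3\right) - 74 = 0 \left(-1\right) - 74 = 0 - 74 = -74$)
$o{\left(s,W \right)} = -74 - W$
$\frac{-13012 + o{\left(77,81 \right)}}{h{\left(47 \right)} + 32099} = \frac{-13012 - 155}{\left(-1600 - 470\right) + 32099} = \frac{-13012 - 155}{-2070 + 32099} = - \frac{13167}{30029}$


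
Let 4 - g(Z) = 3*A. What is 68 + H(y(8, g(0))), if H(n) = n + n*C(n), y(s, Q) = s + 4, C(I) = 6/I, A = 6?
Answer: 86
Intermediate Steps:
g(Z) = -14 (g(Z) = 4 - 3*6 = 4 - 1*18 = 4 - 18 = -14)
y(s, Q) = 4 + s
H(n) = 6 + n (H(n) = n + n*(6/n) = n + 6 = 6 + n)
68 + H(y(8, g(0))) = 68 + (6 + (4 + 8)) = 68 + (6 + 12) = 68 + 18 = 86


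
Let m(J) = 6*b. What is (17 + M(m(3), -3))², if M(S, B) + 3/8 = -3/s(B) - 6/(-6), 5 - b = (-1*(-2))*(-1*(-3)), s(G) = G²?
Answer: 172225/576 ≈ 299.00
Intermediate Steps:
b = -1 (b = 5 - (-1*(-2))*(-1*(-3)) = 5 - 2*3 = 5 - 1*6 = 5 - 6 = -1)
m(J) = -6 (m(J) = 6*(-1) = -6)
M(S, B) = 5/8 - 3/B² (M(S, B) = -3/8 + (-3/B² - 6/(-6)) = -3/8 + (-3/B² - 6*(-⅙)) = -3/8 + (-3/B² + 1) = -3/8 + (1 - 3/B²) = 5/8 - 3/B²)
(17 + M(m(3), -3))² = (17 + (5/8 - 3/(-3)²))² = (17 + (5/8 - 3*⅑))² = (17 + (5/8 - ⅓))² = (17 + 7/24)² = (415/24)² = 172225/576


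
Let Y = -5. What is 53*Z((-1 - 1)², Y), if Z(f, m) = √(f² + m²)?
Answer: 53*√41 ≈ 339.37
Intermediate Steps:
53*Z((-1 - 1)², Y) = 53*√(((-1 - 1)²)² + (-5)²) = 53*√(((-2)²)² + 25) = 53*√(4² + 25) = 53*√(16 + 25) = 53*√41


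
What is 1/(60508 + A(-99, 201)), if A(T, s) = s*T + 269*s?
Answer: 1/94678 ≈ 1.0562e-5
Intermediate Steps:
A(T, s) = 269*s + T*s (A(T, s) = T*s + 269*s = 269*s + T*s)
1/(60508 + A(-99, 201)) = 1/(60508 + 201*(269 - 99)) = 1/(60508 + 201*170) = 1/(60508 + 34170) = 1/94678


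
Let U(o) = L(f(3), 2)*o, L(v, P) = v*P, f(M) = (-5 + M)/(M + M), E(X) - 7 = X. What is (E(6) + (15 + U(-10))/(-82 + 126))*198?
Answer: 5343/2 ≈ 2671.5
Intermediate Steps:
E(X) = 7 + X
f(M) = (-5 + M)/(2*M) (f(M) = (-5 + M)/((2*M)) = (-5 + M)*(1/(2*M)) = (-5 + M)/(2*M))
L(v, P) = P*v
U(o) = -2*o/3 (U(o) = (2*((1/2)*(-5 + 3)/3))*o = (2*((1/2)*(1/3)*(-2)))*o = (2*(-1/3))*o = -2*o/3)
(E(6) + (15 + U(-10))/(-82 + 126))*198 = ((7 + 6) + (15 - 2/3*(-10))/(-82 + 126))*198 = (13 + (15 + 20/3)/44)*198 = (13 + (65/3)*(1/44))*198 = (13 + 65/132)*198 = (1781/132)*198 = 5343/2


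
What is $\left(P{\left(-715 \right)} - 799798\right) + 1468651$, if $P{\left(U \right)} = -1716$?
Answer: $667137$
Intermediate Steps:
$\left(P{\left(-715 \right)} - 799798\right) + 1468651 = \left(-1716 - 799798\right) + 1468651 = -801514 + 1468651 = 667137$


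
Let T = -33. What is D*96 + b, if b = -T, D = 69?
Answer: 6657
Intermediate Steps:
b = 33 (b = -1*(-33) = 33)
D*96 + b = 69*96 + 33 = 6624 + 33 = 6657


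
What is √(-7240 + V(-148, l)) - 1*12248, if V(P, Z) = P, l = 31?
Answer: -12248 + 2*I*√1847 ≈ -12248.0 + 85.953*I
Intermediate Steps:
√(-7240 + V(-148, l)) - 1*12248 = √(-7240 - 148) - 1*12248 = √(-7388) - 12248 = 2*I*√1847 - 12248 = -12248 + 2*I*√1847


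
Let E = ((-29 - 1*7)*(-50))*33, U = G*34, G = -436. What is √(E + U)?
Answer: 4*√2786 ≈ 211.13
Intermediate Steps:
U = -14824 (U = -436*34 = -14824)
E = 59400 (E = ((-29 - 7)*(-50))*33 = -36*(-50)*33 = 1800*33 = 59400)
√(E + U) = √(59400 - 14824) = √44576 = 4*√2786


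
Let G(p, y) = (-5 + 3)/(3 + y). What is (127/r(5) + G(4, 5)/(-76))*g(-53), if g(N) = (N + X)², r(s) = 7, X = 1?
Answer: 6525935/133 ≈ 49067.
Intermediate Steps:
G(p, y) = -2/(3 + y)
g(N) = (1 + N)² (g(N) = (N + 1)² = (1 + N)²)
(127/r(5) + G(4, 5)/(-76))*g(-53) = (127/7 - 2/(3 + 5)/(-76))*(1 - 53)² = (127*(⅐) - 2/8*(-1/76))*(-52)² = (127/7 - 2*⅛*(-1/76))*2704 = (127/7 - ¼*(-1/76))*2704 = (127/7 + 1/304)*2704 = (38615/2128)*2704 = 6525935/133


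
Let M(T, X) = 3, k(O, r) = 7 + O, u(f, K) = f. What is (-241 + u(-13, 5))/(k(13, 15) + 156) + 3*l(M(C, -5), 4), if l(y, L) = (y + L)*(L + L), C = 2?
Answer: 14657/88 ≈ 166.56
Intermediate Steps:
l(y, L) = 2*L*(L + y) (l(y, L) = (L + y)*(2*L) = 2*L*(L + y))
(-241 + u(-13, 5))/(k(13, 15) + 156) + 3*l(M(C, -5), 4) = (-241 - 13)/((7 + 13) + 156) + 3*(2*4*(4 + 3)) = -254/(20 + 156) + 3*(2*4*7) = -254/176 + 3*56 = -254*1/176 + 168 = -127/88 + 168 = 14657/88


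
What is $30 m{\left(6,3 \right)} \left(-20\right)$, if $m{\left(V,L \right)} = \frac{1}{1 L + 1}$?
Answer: $-150$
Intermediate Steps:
$m{\left(V,L \right)} = \frac{1}{1 + L}$ ($m{\left(V,L \right)} = \frac{1}{L + 1} = \frac{1}{1 + L}$)
$30 m{\left(6,3 \right)} \left(-20\right) = \frac{30}{1 + 3} \left(-20\right) = \frac{30}{4} \left(-20\right) = 30 \cdot \frac{1}{4} \left(-20\right) = \frac{15}{2} \left(-20\right) = -150$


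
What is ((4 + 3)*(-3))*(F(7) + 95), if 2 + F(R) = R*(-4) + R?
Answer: -1512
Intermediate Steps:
F(R) = -2 - 3*R (F(R) = -2 + (R*(-4) + R) = -2 + (-4*R + R) = -2 - 3*R)
((4 + 3)*(-3))*(F(7) + 95) = ((4 + 3)*(-3))*((-2 - 3*7) + 95) = (7*(-3))*((-2 - 21) + 95) = -21*(-23 + 95) = -21*72 = -1512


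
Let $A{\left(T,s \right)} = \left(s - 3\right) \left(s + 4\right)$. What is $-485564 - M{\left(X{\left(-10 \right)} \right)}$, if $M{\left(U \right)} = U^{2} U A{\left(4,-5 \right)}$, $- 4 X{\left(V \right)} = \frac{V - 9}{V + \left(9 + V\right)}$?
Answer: $- \frac{5170278613}{10648} \approx -4.8556 \cdot 10^{5}$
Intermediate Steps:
$A{\left(T,s \right)} = \left(-3 + s\right) \left(4 + s\right)$
$X{\left(V \right)} = - \frac{-9 + V}{4 \left(9 + 2 V\right)}$ ($X{\left(V \right)} = - \frac{\left(V - 9\right) \frac{1}{V + \left(9 + V\right)}}{4} = - \frac{\left(-9 + V\right) \frac{1}{9 + 2 V}}{4} = - \frac{\frac{1}{9 + 2 V} \left(-9 + V\right)}{4} = - \frac{-9 + V}{4 \left(9 + 2 V\right)}$)
$M{\left(U \right)} = 8 U^{3}$ ($M{\left(U \right)} = U^{2} U \left(-12 - 5 + \left(-5\right)^{2}\right) = U^{3} \left(-12 - 5 + 25\right) = U^{3} \cdot 8 = 8 U^{3}$)
$-485564 - M{\left(X{\left(-10 \right)} \right)} = -485564 - 8 \left(\frac{9 - -10}{4 \left(9 + 2 \left(-10\right)\right)}\right)^{3} = -485564 - 8 \left(\frac{9 + 10}{4 \left(9 - 20\right)}\right)^{3} = -485564 - 8 \left(\frac{1}{4} \frac{1}{-11} \cdot 19\right)^{3} = -485564 - 8 \left(\frac{1}{4} \left(- \frac{1}{11}\right) 19\right)^{3} = -485564 - 8 \left(- \frac{19}{44}\right)^{3} = -485564 - 8 \left(- \frac{6859}{85184}\right) = -485564 - - \frac{6859}{10648} = -485564 + \frac{6859}{10648} = - \frac{5170278613}{10648}$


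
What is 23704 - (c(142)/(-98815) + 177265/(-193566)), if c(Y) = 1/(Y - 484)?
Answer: 12922163368801217/545125892265 ≈ 23705.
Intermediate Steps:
c(Y) = 1/(-484 + Y)
23704 - (c(142)/(-98815) + 177265/(-193566)) = 23704 - (1/((-484 + 142)*(-98815)) + 177265/(-193566)) = 23704 - (-1/98815/(-342) + 177265*(-1/193566)) = 23704 - (-1/342*(-1/98815) - 177265/193566) = 23704 - (1/33794730 - 177265/193566) = 23704 - 1*(-499218551657/545125892265) = 23704 + 499218551657/545125892265 = 12922163368801217/545125892265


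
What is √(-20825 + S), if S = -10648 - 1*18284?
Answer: I*√49757 ≈ 223.06*I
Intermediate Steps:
S = -28932 (S = -10648 - 18284 = -28932)
√(-20825 + S) = √(-20825 - 28932) = √(-49757) = I*√49757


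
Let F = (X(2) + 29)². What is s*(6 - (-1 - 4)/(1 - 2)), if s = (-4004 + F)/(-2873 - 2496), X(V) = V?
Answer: 3043/5369 ≈ 0.56677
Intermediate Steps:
F = 961 (F = (2 + 29)² = 31² = 961)
s = 3043/5369 (s = (-4004 + 961)/(-2873 - 2496) = -3043/(-5369) = -3043*(-1/5369) = 3043/5369 ≈ 0.56677)
s*(6 - (-1 - 4)/(1 - 2)) = 3043*(6 - (-1 - 4)/(1 - 2))/5369 = 3043*(6 - (-5)/(-1))/5369 = 3043*(6 - (-5)*(-1))/5369 = 3043*(6 - 1*5)/5369 = 3043*(6 - 5)/5369 = (3043/5369)*1 = 3043/5369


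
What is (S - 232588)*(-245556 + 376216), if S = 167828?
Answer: -8461541600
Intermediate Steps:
(S - 232588)*(-245556 + 376216) = (167828 - 232588)*(-245556 + 376216) = -64760*130660 = -8461541600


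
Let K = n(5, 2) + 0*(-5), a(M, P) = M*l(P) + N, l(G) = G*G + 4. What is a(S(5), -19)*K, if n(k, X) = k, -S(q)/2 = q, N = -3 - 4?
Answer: -18285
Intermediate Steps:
l(G) = 4 + G² (l(G) = G² + 4 = 4 + G²)
N = -7
S(q) = -2*q
a(M, P) = -7 + M*(4 + P²) (a(M, P) = M*(4 + P²) - 7 = -7 + M*(4 + P²))
K = 5 (K = 5 + 0*(-5) = 5 + 0 = 5)
a(S(5), -19)*K = (-7 + (-2*5)*(4 + (-19)²))*5 = (-7 - 10*(4 + 361))*5 = (-7 - 10*365)*5 = (-7 - 3650)*5 = -3657*5 = -18285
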